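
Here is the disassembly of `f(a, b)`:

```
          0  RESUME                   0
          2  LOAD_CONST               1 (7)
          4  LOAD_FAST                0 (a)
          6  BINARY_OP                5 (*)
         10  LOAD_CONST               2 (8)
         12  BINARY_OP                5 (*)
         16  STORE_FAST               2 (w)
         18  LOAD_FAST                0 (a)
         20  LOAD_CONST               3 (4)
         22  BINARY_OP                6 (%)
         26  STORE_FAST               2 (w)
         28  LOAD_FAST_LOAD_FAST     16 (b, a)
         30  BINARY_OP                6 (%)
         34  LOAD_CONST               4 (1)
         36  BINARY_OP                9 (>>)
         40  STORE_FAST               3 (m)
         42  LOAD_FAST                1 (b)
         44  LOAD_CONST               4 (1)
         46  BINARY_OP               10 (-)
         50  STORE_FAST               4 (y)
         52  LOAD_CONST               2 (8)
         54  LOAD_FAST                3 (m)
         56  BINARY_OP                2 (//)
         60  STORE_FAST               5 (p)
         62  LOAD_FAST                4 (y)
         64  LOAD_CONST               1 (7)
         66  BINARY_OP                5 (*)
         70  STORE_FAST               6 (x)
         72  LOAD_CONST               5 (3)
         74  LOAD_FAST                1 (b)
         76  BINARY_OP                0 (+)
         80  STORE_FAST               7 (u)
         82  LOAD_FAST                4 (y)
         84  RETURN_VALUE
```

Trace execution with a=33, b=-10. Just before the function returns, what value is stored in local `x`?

LOAD_CONST → push 7. Stack: [7]
LOAD_FAST a → push 33. Stack: [7, 33]
BINARY_OP * → 7 * 33 = 231. Stack: [231]
LOAD_CONST → push 8. Stack: [231, 8]
BINARY_OP * → 231 * 8 = 1848. Stack: [1848]
STORE_FAST w → w=1848. Stack: []
LOAD_FAST a → push 33. Stack: [33]
LOAD_CONST → push 4. Stack: [33, 4]
BINARY_OP % → 33 % 4 = 1. Stack: [1]
STORE_FAST w → w=1. Stack: []
LOAD_FAST_LOAD_FAST b,a → push -10,33. Stack: [-10, 33]
BINARY_OP % → -10 % 33 = 23. Stack: [23]
LOAD_CONST → push 1. Stack: [23, 1]
BINARY_OP >> → 23 >> 1 = 11. Stack: [11]
STORE_FAST m → m=11. Stack: []
LOAD_FAST b → push -10. Stack: [-10]
LOAD_CONST → push 1. Stack: [-10, 1]
BINARY_OP - → -10 - 1 = -11. Stack: [-11]
STORE_FAST y → y=-11. Stack: []
LOAD_CONST → push 8. Stack: [8]
LOAD_FAST m → push 11. Stack: [8, 11]
BINARY_OP // → 8 // 11 = 0. Stack: [0]
STORE_FAST p → p=0. Stack: []
LOAD_FAST y → push -11. Stack: [-11]
LOAD_CONST → push 7. Stack: [-11, 7]
BINARY_OP * → -11 * 7 = -77. Stack: [-77]
STORE_FAST x → x=-77. Stack: []
LOAD_CONST → push 3. Stack: [3]
LOAD_FAST b → push -10. Stack: [3, -10]
BINARY_OP + → 3 + -10 = -7. Stack: [-7]
STORE_FAST u → u=-7. Stack: []
LOAD_FAST y → push -11. Stack: [-11]
RETURN_VALUE → return -11.

-77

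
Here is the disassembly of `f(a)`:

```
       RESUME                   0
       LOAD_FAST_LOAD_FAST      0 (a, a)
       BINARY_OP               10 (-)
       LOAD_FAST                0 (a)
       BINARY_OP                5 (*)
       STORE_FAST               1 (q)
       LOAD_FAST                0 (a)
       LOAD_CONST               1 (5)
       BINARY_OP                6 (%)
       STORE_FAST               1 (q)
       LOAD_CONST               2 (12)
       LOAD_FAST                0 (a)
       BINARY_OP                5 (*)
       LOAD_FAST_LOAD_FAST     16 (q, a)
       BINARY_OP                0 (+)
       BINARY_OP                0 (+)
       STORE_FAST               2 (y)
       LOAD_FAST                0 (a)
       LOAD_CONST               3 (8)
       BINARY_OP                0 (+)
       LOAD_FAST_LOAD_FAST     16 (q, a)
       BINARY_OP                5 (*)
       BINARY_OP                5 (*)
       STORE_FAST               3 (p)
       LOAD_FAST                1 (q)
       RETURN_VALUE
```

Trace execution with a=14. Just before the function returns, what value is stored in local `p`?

1232

LOAD_FAST_LOAD_FAST a,a → push 14,14. Stack: [14, 14]
BINARY_OP - → 14 - 14 = 0. Stack: [0]
LOAD_FAST a → push 14. Stack: [0, 14]
BINARY_OP * → 0 * 14 = 0. Stack: [0]
STORE_FAST q → q=0. Stack: []
LOAD_FAST a → push 14. Stack: [14]
LOAD_CONST → push 5. Stack: [14, 5]
BINARY_OP % → 14 % 5 = 4. Stack: [4]
STORE_FAST q → q=4. Stack: []
LOAD_CONST → push 12. Stack: [12]
LOAD_FAST a → push 14. Stack: [12, 14]
BINARY_OP * → 12 * 14 = 168. Stack: [168]
LOAD_FAST_LOAD_FAST q,a → push 4,14. Stack: [168, 4, 14]
BINARY_OP + → 4 + 14 = 18. Stack: [168, 18]
BINARY_OP + → 168 + 18 = 186. Stack: [186]
STORE_FAST y → y=186. Stack: []
LOAD_FAST a → push 14. Stack: [14]
LOAD_CONST → push 8. Stack: [14, 8]
BINARY_OP + → 14 + 8 = 22. Stack: [22]
LOAD_FAST_LOAD_FAST q,a → push 4,14. Stack: [22, 4, 14]
BINARY_OP * → 4 * 14 = 56. Stack: [22, 56]
BINARY_OP * → 22 * 56 = 1232. Stack: [1232]
STORE_FAST p → p=1232. Stack: []
LOAD_FAST q → push 4. Stack: [4]
RETURN_VALUE → return 4.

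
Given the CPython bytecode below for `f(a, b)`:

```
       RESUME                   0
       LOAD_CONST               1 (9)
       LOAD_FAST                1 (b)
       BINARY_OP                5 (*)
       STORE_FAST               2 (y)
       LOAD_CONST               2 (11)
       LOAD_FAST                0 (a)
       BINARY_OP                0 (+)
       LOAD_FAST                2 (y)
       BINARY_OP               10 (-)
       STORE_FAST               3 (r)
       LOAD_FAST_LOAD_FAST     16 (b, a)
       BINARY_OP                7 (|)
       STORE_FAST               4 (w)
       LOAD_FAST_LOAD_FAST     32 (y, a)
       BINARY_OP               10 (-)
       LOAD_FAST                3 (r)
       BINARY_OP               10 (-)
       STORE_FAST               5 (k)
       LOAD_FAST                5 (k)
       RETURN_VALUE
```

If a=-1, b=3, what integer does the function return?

45

LOAD_CONST → push 9. Stack: [9]
LOAD_FAST b → push 3. Stack: [9, 3]
BINARY_OP * → 9 * 3 = 27. Stack: [27]
STORE_FAST y → y=27. Stack: []
LOAD_CONST → push 11. Stack: [11]
LOAD_FAST a → push -1. Stack: [11, -1]
BINARY_OP + → 11 + -1 = 10. Stack: [10]
LOAD_FAST y → push 27. Stack: [10, 27]
BINARY_OP - → 10 - 27 = -17. Stack: [-17]
STORE_FAST r → r=-17. Stack: []
LOAD_FAST_LOAD_FAST b,a → push 3,-1. Stack: [3, -1]
BINARY_OP | → 3 | -1 = -1. Stack: [-1]
STORE_FAST w → w=-1. Stack: []
LOAD_FAST_LOAD_FAST y,a → push 27,-1. Stack: [27, -1]
BINARY_OP - → 27 - -1 = 28. Stack: [28]
LOAD_FAST r → push -17. Stack: [28, -17]
BINARY_OP - → 28 - -17 = 45. Stack: [45]
STORE_FAST k → k=45. Stack: []
LOAD_FAST k → push 45. Stack: [45]
RETURN_VALUE → return 45.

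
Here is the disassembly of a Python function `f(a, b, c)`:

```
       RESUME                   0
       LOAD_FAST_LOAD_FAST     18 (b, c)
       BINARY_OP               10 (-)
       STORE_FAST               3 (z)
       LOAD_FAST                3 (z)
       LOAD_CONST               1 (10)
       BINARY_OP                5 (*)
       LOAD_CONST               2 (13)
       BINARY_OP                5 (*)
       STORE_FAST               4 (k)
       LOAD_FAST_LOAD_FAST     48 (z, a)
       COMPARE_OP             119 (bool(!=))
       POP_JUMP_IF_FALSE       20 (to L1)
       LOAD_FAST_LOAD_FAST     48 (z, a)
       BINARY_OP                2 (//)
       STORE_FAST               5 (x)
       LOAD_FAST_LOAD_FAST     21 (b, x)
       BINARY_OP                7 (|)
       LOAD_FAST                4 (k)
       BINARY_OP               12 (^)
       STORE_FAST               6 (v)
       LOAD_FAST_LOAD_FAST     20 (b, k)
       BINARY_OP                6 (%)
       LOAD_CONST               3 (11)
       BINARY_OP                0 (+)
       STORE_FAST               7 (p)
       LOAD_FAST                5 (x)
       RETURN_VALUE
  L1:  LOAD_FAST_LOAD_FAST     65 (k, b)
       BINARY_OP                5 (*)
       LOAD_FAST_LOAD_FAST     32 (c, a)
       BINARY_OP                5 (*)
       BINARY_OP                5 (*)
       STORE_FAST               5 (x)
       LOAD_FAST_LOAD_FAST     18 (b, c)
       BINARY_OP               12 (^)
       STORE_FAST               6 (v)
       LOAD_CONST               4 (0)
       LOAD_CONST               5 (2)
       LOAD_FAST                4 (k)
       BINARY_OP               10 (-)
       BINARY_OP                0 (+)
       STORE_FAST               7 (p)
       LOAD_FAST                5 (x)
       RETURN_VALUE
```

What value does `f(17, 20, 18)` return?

0

LOAD_FAST_LOAD_FAST b,c → push 20,18. Stack: [20, 18]
BINARY_OP - → 20 - 18 = 2. Stack: [2]
STORE_FAST z → z=2. Stack: []
LOAD_FAST z → push 2. Stack: [2]
LOAD_CONST → push 10. Stack: [2, 10]
BINARY_OP * → 2 * 10 = 20. Stack: [20]
LOAD_CONST → push 13. Stack: [20, 13]
BINARY_OP * → 20 * 13 = 260. Stack: [260]
STORE_FAST k → k=260. Stack: []
LOAD_FAST_LOAD_FAST z,a → push 2,17. Stack: [2, 17]
COMPARE_OP bool(!=) → 2 vs 17 = True. Stack: [True]
POP_JUMP_IF_FALSE → pop True; no jump. Stack: []
LOAD_FAST_LOAD_FAST z,a → push 2,17. Stack: [2, 17]
BINARY_OP // → 2 // 17 = 0. Stack: [0]
STORE_FAST x → x=0. Stack: []
LOAD_FAST_LOAD_FAST b,x → push 20,0. Stack: [20, 0]
BINARY_OP | → 20 | 0 = 20. Stack: [20]
LOAD_FAST k → push 260. Stack: [20, 260]
BINARY_OP ^ → 20 ^ 260 = 272. Stack: [272]
STORE_FAST v → v=272. Stack: []
LOAD_FAST_LOAD_FAST b,k → push 20,260. Stack: [20, 260]
BINARY_OP % → 20 % 260 = 20. Stack: [20]
LOAD_CONST → push 11. Stack: [20, 11]
BINARY_OP + → 20 + 11 = 31. Stack: [31]
STORE_FAST p → p=31. Stack: []
LOAD_FAST x → push 0. Stack: [0]
RETURN_VALUE → return 0.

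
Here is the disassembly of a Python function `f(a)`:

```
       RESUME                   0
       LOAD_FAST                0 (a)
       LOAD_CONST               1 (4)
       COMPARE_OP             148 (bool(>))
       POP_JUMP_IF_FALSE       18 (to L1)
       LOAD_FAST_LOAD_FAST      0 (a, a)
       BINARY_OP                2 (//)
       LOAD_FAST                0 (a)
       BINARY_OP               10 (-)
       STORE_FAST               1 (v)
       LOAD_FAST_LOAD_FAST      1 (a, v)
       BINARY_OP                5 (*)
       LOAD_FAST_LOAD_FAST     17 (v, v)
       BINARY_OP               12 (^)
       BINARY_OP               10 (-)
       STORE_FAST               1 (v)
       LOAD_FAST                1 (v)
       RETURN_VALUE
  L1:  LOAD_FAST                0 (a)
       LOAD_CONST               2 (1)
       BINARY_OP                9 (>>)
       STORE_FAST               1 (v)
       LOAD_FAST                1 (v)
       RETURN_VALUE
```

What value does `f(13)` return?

-156

LOAD_FAST a → push 13. Stack: [13]
LOAD_CONST → push 4. Stack: [13, 4]
COMPARE_OP bool(>) → 13 vs 4 = True. Stack: [True]
POP_JUMP_IF_FALSE → pop True; no jump. Stack: []
LOAD_FAST_LOAD_FAST a,a → push 13,13. Stack: [13, 13]
BINARY_OP // → 13 // 13 = 1. Stack: [1]
LOAD_FAST a → push 13. Stack: [1, 13]
BINARY_OP - → 1 - 13 = -12. Stack: [-12]
STORE_FAST v → v=-12. Stack: []
LOAD_FAST_LOAD_FAST a,v → push 13,-12. Stack: [13, -12]
BINARY_OP * → 13 * -12 = -156. Stack: [-156]
LOAD_FAST_LOAD_FAST v,v → push -12,-12. Stack: [-156, -12, -12]
BINARY_OP ^ → -12 ^ -12 = 0. Stack: [-156, 0]
BINARY_OP - → -156 - 0 = -156. Stack: [-156]
STORE_FAST v → v=-156. Stack: []
LOAD_FAST v → push -156. Stack: [-156]
RETURN_VALUE → return -156.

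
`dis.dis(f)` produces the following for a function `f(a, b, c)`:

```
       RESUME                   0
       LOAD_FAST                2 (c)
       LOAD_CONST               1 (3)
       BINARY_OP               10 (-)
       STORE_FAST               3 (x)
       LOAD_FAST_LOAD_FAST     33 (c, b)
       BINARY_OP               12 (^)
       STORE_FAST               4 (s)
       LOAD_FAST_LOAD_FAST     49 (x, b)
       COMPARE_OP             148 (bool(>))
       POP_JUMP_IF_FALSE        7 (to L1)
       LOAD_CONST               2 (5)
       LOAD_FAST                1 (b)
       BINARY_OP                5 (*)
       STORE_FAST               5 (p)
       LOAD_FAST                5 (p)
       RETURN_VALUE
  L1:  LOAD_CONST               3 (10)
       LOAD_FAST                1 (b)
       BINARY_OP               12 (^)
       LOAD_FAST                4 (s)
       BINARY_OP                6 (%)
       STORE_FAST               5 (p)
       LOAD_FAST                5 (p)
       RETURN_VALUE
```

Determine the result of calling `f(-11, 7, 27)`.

LOAD_FAST c → push 27. Stack: [27]
LOAD_CONST → push 3. Stack: [27, 3]
BINARY_OP - → 27 - 3 = 24. Stack: [24]
STORE_FAST x → x=24. Stack: []
LOAD_FAST_LOAD_FAST c,b → push 27,7. Stack: [27, 7]
BINARY_OP ^ → 27 ^ 7 = 28. Stack: [28]
STORE_FAST s → s=28. Stack: []
LOAD_FAST_LOAD_FAST x,b → push 24,7. Stack: [24, 7]
COMPARE_OP bool(>) → 24 vs 7 = True. Stack: [True]
POP_JUMP_IF_FALSE → pop True; no jump. Stack: []
LOAD_CONST → push 5. Stack: [5]
LOAD_FAST b → push 7. Stack: [5, 7]
BINARY_OP * → 5 * 7 = 35. Stack: [35]
STORE_FAST p → p=35. Stack: []
LOAD_FAST p → push 35. Stack: [35]
RETURN_VALUE → return 35.

35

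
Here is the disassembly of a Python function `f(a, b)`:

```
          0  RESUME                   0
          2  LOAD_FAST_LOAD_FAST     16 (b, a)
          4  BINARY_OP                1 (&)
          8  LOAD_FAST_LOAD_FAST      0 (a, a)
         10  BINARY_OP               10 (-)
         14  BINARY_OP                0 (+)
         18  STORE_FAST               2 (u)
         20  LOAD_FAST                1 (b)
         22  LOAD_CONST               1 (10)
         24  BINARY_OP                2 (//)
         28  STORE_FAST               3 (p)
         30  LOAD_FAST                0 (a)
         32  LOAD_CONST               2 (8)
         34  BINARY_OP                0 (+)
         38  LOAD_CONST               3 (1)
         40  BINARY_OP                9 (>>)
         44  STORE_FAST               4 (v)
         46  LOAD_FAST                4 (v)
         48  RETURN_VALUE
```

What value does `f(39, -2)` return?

23

LOAD_FAST_LOAD_FAST b,a → push -2,39. Stack: [-2, 39]
BINARY_OP & → -2 & 39 = 38. Stack: [38]
LOAD_FAST_LOAD_FAST a,a → push 39,39. Stack: [38, 39, 39]
BINARY_OP - → 39 - 39 = 0. Stack: [38, 0]
BINARY_OP + → 38 + 0 = 38. Stack: [38]
STORE_FAST u → u=38. Stack: []
LOAD_FAST b → push -2. Stack: [-2]
LOAD_CONST → push 10. Stack: [-2, 10]
BINARY_OP // → -2 // 10 = -1. Stack: [-1]
STORE_FAST p → p=-1. Stack: []
LOAD_FAST a → push 39. Stack: [39]
LOAD_CONST → push 8. Stack: [39, 8]
BINARY_OP + → 39 + 8 = 47. Stack: [47]
LOAD_CONST → push 1. Stack: [47, 1]
BINARY_OP >> → 47 >> 1 = 23. Stack: [23]
STORE_FAST v → v=23. Stack: []
LOAD_FAST v → push 23. Stack: [23]
RETURN_VALUE → return 23.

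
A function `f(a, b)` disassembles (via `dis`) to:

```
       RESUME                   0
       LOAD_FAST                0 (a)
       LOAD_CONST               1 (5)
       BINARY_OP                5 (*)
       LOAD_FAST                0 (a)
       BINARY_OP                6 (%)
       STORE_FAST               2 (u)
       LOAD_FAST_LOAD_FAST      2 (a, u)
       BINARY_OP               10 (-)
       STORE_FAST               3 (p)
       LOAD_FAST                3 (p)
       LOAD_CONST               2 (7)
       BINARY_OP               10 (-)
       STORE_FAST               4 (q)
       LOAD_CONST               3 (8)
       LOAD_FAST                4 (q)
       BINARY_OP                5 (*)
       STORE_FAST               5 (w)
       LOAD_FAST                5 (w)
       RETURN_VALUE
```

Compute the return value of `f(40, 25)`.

264

LOAD_FAST a → push 40. Stack: [40]
LOAD_CONST → push 5. Stack: [40, 5]
BINARY_OP * → 40 * 5 = 200. Stack: [200]
LOAD_FAST a → push 40. Stack: [200, 40]
BINARY_OP % → 200 % 40 = 0. Stack: [0]
STORE_FAST u → u=0. Stack: []
LOAD_FAST_LOAD_FAST a,u → push 40,0. Stack: [40, 0]
BINARY_OP - → 40 - 0 = 40. Stack: [40]
STORE_FAST p → p=40. Stack: []
LOAD_FAST p → push 40. Stack: [40]
LOAD_CONST → push 7. Stack: [40, 7]
BINARY_OP - → 40 - 7 = 33. Stack: [33]
STORE_FAST q → q=33. Stack: []
LOAD_CONST → push 8. Stack: [8]
LOAD_FAST q → push 33. Stack: [8, 33]
BINARY_OP * → 8 * 33 = 264. Stack: [264]
STORE_FAST w → w=264. Stack: []
LOAD_FAST w → push 264. Stack: [264]
RETURN_VALUE → return 264.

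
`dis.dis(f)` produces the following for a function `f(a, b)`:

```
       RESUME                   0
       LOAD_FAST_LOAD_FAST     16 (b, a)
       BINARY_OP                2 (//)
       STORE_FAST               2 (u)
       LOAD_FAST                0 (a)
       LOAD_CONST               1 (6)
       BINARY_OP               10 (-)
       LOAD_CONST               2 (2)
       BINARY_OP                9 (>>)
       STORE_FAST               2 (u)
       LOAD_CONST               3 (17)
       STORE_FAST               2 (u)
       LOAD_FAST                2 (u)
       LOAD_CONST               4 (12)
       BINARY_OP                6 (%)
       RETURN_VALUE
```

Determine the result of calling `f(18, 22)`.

LOAD_FAST_LOAD_FAST b,a → push 22,18. Stack: [22, 18]
BINARY_OP // → 22 // 18 = 1. Stack: [1]
STORE_FAST u → u=1. Stack: []
LOAD_FAST a → push 18. Stack: [18]
LOAD_CONST → push 6. Stack: [18, 6]
BINARY_OP - → 18 - 6 = 12. Stack: [12]
LOAD_CONST → push 2. Stack: [12, 2]
BINARY_OP >> → 12 >> 2 = 3. Stack: [3]
STORE_FAST u → u=3. Stack: []
LOAD_CONST → push 17. Stack: [17]
STORE_FAST u → u=17. Stack: []
LOAD_FAST u → push 17. Stack: [17]
LOAD_CONST → push 12. Stack: [17, 12]
BINARY_OP % → 17 % 12 = 5. Stack: [5]
RETURN_VALUE → return 5.

5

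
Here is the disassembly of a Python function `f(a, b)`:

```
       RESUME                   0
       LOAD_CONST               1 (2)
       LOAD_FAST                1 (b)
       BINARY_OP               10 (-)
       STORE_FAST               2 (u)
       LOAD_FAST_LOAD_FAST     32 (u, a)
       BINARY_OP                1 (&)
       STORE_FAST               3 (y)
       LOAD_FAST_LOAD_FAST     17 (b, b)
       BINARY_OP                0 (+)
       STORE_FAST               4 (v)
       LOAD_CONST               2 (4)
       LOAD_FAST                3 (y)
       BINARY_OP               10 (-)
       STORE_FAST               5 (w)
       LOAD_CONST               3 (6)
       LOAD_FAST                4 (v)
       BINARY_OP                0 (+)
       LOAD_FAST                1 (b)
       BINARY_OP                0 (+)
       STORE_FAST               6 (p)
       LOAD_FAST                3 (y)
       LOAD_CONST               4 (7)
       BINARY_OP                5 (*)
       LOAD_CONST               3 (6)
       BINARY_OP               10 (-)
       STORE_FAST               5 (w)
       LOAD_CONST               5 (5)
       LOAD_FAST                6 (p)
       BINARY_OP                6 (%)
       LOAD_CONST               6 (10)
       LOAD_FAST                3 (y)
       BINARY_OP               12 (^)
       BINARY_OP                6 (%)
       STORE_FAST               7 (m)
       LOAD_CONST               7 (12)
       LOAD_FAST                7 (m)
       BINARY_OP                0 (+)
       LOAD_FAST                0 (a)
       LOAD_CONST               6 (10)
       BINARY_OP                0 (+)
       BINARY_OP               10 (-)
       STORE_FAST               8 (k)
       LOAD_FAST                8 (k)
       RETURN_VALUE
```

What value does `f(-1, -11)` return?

9

LOAD_CONST → push 2. Stack: [2]
LOAD_FAST b → push -11. Stack: [2, -11]
BINARY_OP - → 2 - -11 = 13. Stack: [13]
STORE_FAST u → u=13. Stack: []
LOAD_FAST_LOAD_FAST u,a → push 13,-1. Stack: [13, -1]
BINARY_OP & → 13 & -1 = 13. Stack: [13]
STORE_FAST y → y=13. Stack: []
LOAD_FAST_LOAD_FAST b,b → push -11,-11. Stack: [-11, -11]
BINARY_OP + → -11 + -11 = -22. Stack: [-22]
STORE_FAST v → v=-22. Stack: []
LOAD_CONST → push 4. Stack: [4]
LOAD_FAST y → push 13. Stack: [4, 13]
BINARY_OP - → 4 - 13 = -9. Stack: [-9]
STORE_FAST w → w=-9. Stack: []
LOAD_CONST → push 6. Stack: [6]
LOAD_FAST v → push -22. Stack: [6, -22]
BINARY_OP + → 6 + -22 = -16. Stack: [-16]
LOAD_FAST b → push -11. Stack: [-16, -11]
BINARY_OP + → -16 + -11 = -27. Stack: [-27]
STORE_FAST p → p=-27. Stack: []
LOAD_FAST y → push 13. Stack: [13]
LOAD_CONST → push 7. Stack: [13, 7]
BINARY_OP * → 13 * 7 = 91. Stack: [91]
LOAD_CONST → push 6. Stack: [91, 6]
BINARY_OP - → 91 - 6 = 85. Stack: [85]
STORE_FAST w → w=85. Stack: []
LOAD_CONST → push 5. Stack: [5]
LOAD_FAST p → push -27. Stack: [5, -27]
BINARY_OP % → 5 % -27 = -22. Stack: [-22]
LOAD_CONST → push 10. Stack: [-22, 10]
LOAD_FAST y → push 13. Stack: [-22, 10, 13]
BINARY_OP ^ → 10 ^ 13 = 7. Stack: [-22, 7]
BINARY_OP % → -22 % 7 = 6. Stack: [6]
STORE_FAST m → m=6. Stack: []
LOAD_CONST → push 12. Stack: [12]
LOAD_FAST m → push 6. Stack: [12, 6]
BINARY_OP + → 12 + 6 = 18. Stack: [18]
LOAD_FAST a → push -1. Stack: [18, -1]
LOAD_CONST → push 10. Stack: [18, -1, 10]
BINARY_OP + → -1 + 10 = 9. Stack: [18, 9]
BINARY_OP - → 18 - 9 = 9. Stack: [9]
STORE_FAST k → k=9. Stack: []
LOAD_FAST k → push 9. Stack: [9]
RETURN_VALUE → return 9.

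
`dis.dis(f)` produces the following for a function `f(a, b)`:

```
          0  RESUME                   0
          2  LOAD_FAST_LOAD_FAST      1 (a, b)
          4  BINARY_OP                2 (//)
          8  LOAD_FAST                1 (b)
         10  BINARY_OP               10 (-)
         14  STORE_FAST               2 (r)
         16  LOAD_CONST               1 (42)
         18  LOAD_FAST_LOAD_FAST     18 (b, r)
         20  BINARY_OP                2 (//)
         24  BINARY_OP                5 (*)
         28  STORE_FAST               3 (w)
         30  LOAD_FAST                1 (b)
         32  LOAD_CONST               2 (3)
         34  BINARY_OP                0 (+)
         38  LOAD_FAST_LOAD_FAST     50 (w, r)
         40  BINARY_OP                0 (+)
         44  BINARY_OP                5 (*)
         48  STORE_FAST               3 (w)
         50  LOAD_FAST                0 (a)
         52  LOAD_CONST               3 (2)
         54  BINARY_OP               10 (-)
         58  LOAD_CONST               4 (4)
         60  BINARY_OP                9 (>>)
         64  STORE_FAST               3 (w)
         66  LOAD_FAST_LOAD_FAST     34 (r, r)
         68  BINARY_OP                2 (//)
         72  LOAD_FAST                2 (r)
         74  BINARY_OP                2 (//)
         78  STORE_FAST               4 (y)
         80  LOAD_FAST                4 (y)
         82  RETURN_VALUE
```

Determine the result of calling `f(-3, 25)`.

LOAD_FAST_LOAD_FAST a,b → push -3,25. Stack: [-3, 25]
BINARY_OP // → -3 // 25 = -1. Stack: [-1]
LOAD_FAST b → push 25. Stack: [-1, 25]
BINARY_OP - → -1 - 25 = -26. Stack: [-26]
STORE_FAST r → r=-26. Stack: []
LOAD_CONST → push 42. Stack: [42]
LOAD_FAST_LOAD_FAST b,r → push 25,-26. Stack: [42, 25, -26]
BINARY_OP // → 25 // -26 = -1. Stack: [42, -1]
BINARY_OP * → 42 * -1 = -42. Stack: [-42]
STORE_FAST w → w=-42. Stack: []
LOAD_FAST b → push 25. Stack: [25]
LOAD_CONST → push 3. Stack: [25, 3]
BINARY_OP + → 25 + 3 = 28. Stack: [28]
LOAD_FAST_LOAD_FAST w,r → push -42,-26. Stack: [28, -42, -26]
BINARY_OP + → -42 + -26 = -68. Stack: [28, -68]
BINARY_OP * → 28 * -68 = -1904. Stack: [-1904]
STORE_FAST w → w=-1904. Stack: []
LOAD_FAST a → push -3. Stack: [-3]
LOAD_CONST → push 2. Stack: [-3, 2]
BINARY_OP - → -3 - 2 = -5. Stack: [-5]
LOAD_CONST → push 4. Stack: [-5, 4]
BINARY_OP >> → -5 >> 4 = -1. Stack: [-1]
STORE_FAST w → w=-1. Stack: []
LOAD_FAST_LOAD_FAST r,r → push -26,-26. Stack: [-26, -26]
BINARY_OP // → -26 // -26 = 1. Stack: [1]
LOAD_FAST r → push -26. Stack: [1, -26]
BINARY_OP // → 1 // -26 = -1. Stack: [-1]
STORE_FAST y → y=-1. Stack: []
LOAD_FAST y → push -1. Stack: [-1]
RETURN_VALUE → return -1.

-1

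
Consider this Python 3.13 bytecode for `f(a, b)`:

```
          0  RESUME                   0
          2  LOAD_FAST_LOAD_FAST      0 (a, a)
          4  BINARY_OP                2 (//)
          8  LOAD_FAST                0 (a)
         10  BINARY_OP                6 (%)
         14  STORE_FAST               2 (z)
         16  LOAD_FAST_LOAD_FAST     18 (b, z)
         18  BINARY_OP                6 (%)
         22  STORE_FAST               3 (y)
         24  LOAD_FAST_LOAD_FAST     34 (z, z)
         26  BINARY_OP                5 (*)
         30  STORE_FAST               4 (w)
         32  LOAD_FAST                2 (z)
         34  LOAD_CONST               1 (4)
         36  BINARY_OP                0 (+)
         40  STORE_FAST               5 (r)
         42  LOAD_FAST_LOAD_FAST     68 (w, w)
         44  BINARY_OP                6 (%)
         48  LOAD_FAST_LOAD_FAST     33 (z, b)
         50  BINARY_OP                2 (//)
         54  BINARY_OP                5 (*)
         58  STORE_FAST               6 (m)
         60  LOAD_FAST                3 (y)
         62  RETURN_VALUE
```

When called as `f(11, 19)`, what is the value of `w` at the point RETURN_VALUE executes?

1

LOAD_FAST_LOAD_FAST a,a → push 11,11. Stack: [11, 11]
BINARY_OP // → 11 // 11 = 1. Stack: [1]
LOAD_FAST a → push 11. Stack: [1, 11]
BINARY_OP % → 1 % 11 = 1. Stack: [1]
STORE_FAST z → z=1. Stack: []
LOAD_FAST_LOAD_FAST b,z → push 19,1. Stack: [19, 1]
BINARY_OP % → 19 % 1 = 0. Stack: [0]
STORE_FAST y → y=0. Stack: []
LOAD_FAST_LOAD_FAST z,z → push 1,1. Stack: [1, 1]
BINARY_OP * → 1 * 1 = 1. Stack: [1]
STORE_FAST w → w=1. Stack: []
LOAD_FAST z → push 1. Stack: [1]
LOAD_CONST → push 4. Stack: [1, 4]
BINARY_OP + → 1 + 4 = 5. Stack: [5]
STORE_FAST r → r=5. Stack: []
LOAD_FAST_LOAD_FAST w,w → push 1,1. Stack: [1, 1]
BINARY_OP % → 1 % 1 = 0. Stack: [0]
LOAD_FAST_LOAD_FAST z,b → push 1,19. Stack: [0, 1, 19]
BINARY_OP // → 1 // 19 = 0. Stack: [0, 0]
BINARY_OP * → 0 * 0 = 0. Stack: [0]
STORE_FAST m → m=0. Stack: []
LOAD_FAST y → push 0. Stack: [0]
RETURN_VALUE → return 0.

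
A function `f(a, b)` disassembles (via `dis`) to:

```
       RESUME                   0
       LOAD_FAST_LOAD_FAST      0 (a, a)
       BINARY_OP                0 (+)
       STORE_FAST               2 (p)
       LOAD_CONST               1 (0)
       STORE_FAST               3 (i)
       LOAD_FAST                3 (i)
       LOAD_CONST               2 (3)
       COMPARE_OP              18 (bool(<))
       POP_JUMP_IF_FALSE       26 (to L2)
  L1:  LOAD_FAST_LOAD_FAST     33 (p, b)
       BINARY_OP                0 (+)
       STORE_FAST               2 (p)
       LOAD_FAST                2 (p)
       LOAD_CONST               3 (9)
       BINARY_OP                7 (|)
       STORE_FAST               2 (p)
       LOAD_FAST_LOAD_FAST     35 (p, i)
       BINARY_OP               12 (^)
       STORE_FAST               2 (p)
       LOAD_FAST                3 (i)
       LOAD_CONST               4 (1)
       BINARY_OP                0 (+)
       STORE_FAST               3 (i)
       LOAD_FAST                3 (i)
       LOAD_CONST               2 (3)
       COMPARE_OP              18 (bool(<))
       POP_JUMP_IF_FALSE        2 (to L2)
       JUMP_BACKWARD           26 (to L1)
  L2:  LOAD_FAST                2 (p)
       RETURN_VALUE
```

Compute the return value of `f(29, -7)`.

LOAD_FAST_LOAD_FAST a,a → push 29,29. Stack: [29, 29]
BINARY_OP + → 29 + 29 = 58. Stack: [58]
STORE_FAST p → p=58. Stack: []
LOAD_CONST → push 0. Stack: [0]
STORE_FAST i → i=0. Stack: []
LOAD_FAST i → push 0. Stack: [0]
LOAD_CONST → push 3. Stack: [0, 3]
COMPARE_OP bool(<) → 0 vs 3 = True. Stack: [True]
POP_JUMP_IF_FALSE → pop True; no jump. Stack: []
LOAD_FAST_LOAD_FAST p,b → push 58,-7. Stack: [58, -7]
BINARY_OP + → 58 + -7 = 51. Stack: [51]
STORE_FAST p → p=51. Stack: []
LOAD_FAST p → push 51. Stack: [51]
LOAD_CONST → push 9. Stack: [51, 9]
BINARY_OP | → 51 | 9 = 59. Stack: [59]
STORE_FAST p → p=59. Stack: []
LOAD_FAST_LOAD_FAST p,i → push 59,0. Stack: [59, 0]
BINARY_OP ^ → 59 ^ 0 = 59. Stack: [59]
STORE_FAST p → p=59. Stack: []
LOAD_FAST i → push 0. Stack: [0]
LOAD_CONST → push 1. Stack: [0, 1]
BINARY_OP + → 0 + 1 = 1. Stack: [1]
STORE_FAST i → i=1. Stack: []
LOAD_FAST i → push 1. Stack: [1]
LOAD_CONST → push 3. Stack: [1, 3]
COMPARE_OP bool(<) → 1 vs 3 = True. Stack: [True]
POP_JUMP_IF_FALSE → pop True; no jump. Stack: []
LOAD_FAST_LOAD_FAST p,b → push 59,-7. Stack: [59, -7]
BINARY_OP + → 59 + -7 = 52. Stack: [52]
STORE_FAST p → p=52. Stack: []
LOAD_FAST p → push 52. Stack: [52]
LOAD_CONST → push 9. Stack: [52, 9]
BINARY_OP | → 52 | 9 = 61. Stack: [61]
STORE_FAST p → p=61. Stack: []
LOAD_FAST_LOAD_FAST p,i → push 61,1. Stack: [61, 1]
BINARY_OP ^ → 61 ^ 1 = 60. Stack: [60]
STORE_FAST p → p=60. Stack: []
LOAD_FAST i → push 1. Stack: [1]
LOAD_CONST → push 1. Stack: [1, 1]
BINARY_OP + → 1 + 1 = 2. Stack: [2]
STORE_FAST i → i=2. Stack: []
LOAD_FAST i → push 2. Stack: [2]
LOAD_CONST → push 3. Stack: [2, 3]
COMPARE_OP bool(<) → 2 vs 3 = True. Stack: [True]
POP_JUMP_IF_FALSE → pop True; no jump. Stack: []
LOAD_FAST_LOAD_FAST p,b → push 60,-7. Stack: [60, -7]
BINARY_OP + → 60 + -7 = 53. Stack: [53]
STORE_FAST p → p=53. Stack: []
LOAD_FAST p → push 53. Stack: [53]
LOAD_CONST → push 9. Stack: [53, 9]
BINARY_OP | → 53 | 9 = 61. Stack: [61]
STORE_FAST p → p=61. Stack: []
LOAD_FAST_LOAD_FAST p,i → push 61,2. Stack: [61, 2]
BINARY_OP ^ → 61 ^ 2 = 63. Stack: [63]
STORE_FAST p → p=63. Stack: []
LOAD_FAST i → push 2. Stack: [2]
LOAD_CONST → push 1. Stack: [2, 1]
BINARY_OP + → 2 + 1 = 3. Stack: [3]
STORE_FAST i → i=3. Stack: []
LOAD_FAST i → push 3. Stack: [3]
LOAD_CONST → push 3. Stack: [3, 3]
COMPARE_OP bool(<) → 3 vs 3 = False. Stack: [False]
POP_JUMP_IF_FALSE → pop False; jump. Stack: []
LOAD_FAST p → push 63. Stack: [63]
RETURN_VALUE → return 63.

63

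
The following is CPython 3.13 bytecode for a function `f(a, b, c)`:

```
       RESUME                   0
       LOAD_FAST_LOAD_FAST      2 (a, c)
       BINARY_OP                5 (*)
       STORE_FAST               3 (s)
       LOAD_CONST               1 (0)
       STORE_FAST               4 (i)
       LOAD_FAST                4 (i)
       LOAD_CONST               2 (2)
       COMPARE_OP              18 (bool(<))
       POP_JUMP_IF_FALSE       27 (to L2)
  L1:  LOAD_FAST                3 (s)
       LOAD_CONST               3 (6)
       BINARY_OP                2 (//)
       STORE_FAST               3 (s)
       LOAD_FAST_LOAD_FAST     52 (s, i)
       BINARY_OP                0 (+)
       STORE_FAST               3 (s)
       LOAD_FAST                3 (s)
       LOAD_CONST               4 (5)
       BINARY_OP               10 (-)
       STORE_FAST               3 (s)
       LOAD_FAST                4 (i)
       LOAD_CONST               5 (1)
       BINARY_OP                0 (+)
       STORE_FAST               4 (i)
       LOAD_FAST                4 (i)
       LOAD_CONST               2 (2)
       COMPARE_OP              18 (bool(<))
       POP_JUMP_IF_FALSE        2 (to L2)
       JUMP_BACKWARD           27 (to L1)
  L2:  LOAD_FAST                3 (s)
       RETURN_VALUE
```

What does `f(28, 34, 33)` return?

20

LOAD_FAST_LOAD_FAST a,c → push 28,33. Stack: [28, 33]
BINARY_OP * → 28 * 33 = 924. Stack: [924]
STORE_FAST s → s=924. Stack: []
LOAD_CONST → push 0. Stack: [0]
STORE_FAST i → i=0. Stack: []
LOAD_FAST i → push 0. Stack: [0]
LOAD_CONST → push 2. Stack: [0, 2]
COMPARE_OP bool(<) → 0 vs 2 = True. Stack: [True]
POP_JUMP_IF_FALSE → pop True; no jump. Stack: []
LOAD_FAST s → push 924. Stack: [924]
LOAD_CONST → push 6. Stack: [924, 6]
BINARY_OP // → 924 // 6 = 154. Stack: [154]
STORE_FAST s → s=154. Stack: []
LOAD_FAST_LOAD_FAST s,i → push 154,0. Stack: [154, 0]
BINARY_OP + → 154 + 0 = 154. Stack: [154]
STORE_FAST s → s=154. Stack: []
LOAD_FAST s → push 154. Stack: [154]
LOAD_CONST → push 5. Stack: [154, 5]
BINARY_OP - → 154 - 5 = 149. Stack: [149]
STORE_FAST s → s=149. Stack: []
LOAD_FAST i → push 0. Stack: [0]
LOAD_CONST → push 1. Stack: [0, 1]
BINARY_OP + → 0 + 1 = 1. Stack: [1]
STORE_FAST i → i=1. Stack: []
LOAD_FAST i → push 1. Stack: [1]
LOAD_CONST → push 2. Stack: [1, 2]
COMPARE_OP bool(<) → 1 vs 2 = True. Stack: [True]
POP_JUMP_IF_FALSE → pop True; no jump. Stack: []
LOAD_FAST s → push 149. Stack: [149]
LOAD_CONST → push 6. Stack: [149, 6]
BINARY_OP // → 149 // 6 = 24. Stack: [24]
STORE_FAST s → s=24. Stack: []
LOAD_FAST_LOAD_FAST s,i → push 24,1. Stack: [24, 1]
BINARY_OP + → 24 + 1 = 25. Stack: [25]
STORE_FAST s → s=25. Stack: []
LOAD_FAST s → push 25. Stack: [25]
LOAD_CONST → push 5. Stack: [25, 5]
BINARY_OP - → 25 - 5 = 20. Stack: [20]
STORE_FAST s → s=20. Stack: []
LOAD_FAST i → push 1. Stack: [1]
LOAD_CONST → push 1. Stack: [1, 1]
BINARY_OP + → 1 + 1 = 2. Stack: [2]
STORE_FAST i → i=2. Stack: []
LOAD_FAST i → push 2. Stack: [2]
LOAD_CONST → push 2. Stack: [2, 2]
COMPARE_OP bool(<) → 2 vs 2 = False. Stack: [False]
POP_JUMP_IF_FALSE → pop False; jump. Stack: []
LOAD_FAST s → push 20. Stack: [20]
RETURN_VALUE → return 20.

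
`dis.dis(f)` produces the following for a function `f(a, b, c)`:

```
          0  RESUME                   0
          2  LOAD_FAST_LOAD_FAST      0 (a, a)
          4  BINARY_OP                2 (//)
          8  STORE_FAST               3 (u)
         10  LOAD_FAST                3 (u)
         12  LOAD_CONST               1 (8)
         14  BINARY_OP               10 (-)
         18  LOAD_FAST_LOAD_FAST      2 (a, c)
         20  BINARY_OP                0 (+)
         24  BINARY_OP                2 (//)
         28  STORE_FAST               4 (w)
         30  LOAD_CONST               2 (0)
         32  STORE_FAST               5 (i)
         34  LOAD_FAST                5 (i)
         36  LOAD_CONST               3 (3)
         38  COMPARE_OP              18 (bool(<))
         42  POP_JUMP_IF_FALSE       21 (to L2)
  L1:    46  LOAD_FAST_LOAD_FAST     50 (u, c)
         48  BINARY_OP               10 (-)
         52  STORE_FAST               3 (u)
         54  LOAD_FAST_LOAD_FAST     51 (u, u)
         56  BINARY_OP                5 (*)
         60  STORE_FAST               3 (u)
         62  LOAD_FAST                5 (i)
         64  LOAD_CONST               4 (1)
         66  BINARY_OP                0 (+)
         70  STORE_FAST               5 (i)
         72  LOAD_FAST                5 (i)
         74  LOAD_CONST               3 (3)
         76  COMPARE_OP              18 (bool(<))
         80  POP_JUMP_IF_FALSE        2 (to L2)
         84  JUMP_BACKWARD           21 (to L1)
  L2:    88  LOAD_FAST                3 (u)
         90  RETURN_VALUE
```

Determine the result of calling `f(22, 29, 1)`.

0

LOAD_FAST_LOAD_FAST a,a → push 22,22. Stack: [22, 22]
BINARY_OP // → 22 // 22 = 1. Stack: [1]
STORE_FAST u → u=1. Stack: []
LOAD_FAST u → push 1. Stack: [1]
LOAD_CONST → push 8. Stack: [1, 8]
BINARY_OP - → 1 - 8 = -7. Stack: [-7]
LOAD_FAST_LOAD_FAST a,c → push 22,1. Stack: [-7, 22, 1]
BINARY_OP + → 22 + 1 = 23. Stack: [-7, 23]
BINARY_OP // → -7 // 23 = -1. Stack: [-1]
STORE_FAST w → w=-1. Stack: []
LOAD_CONST → push 0. Stack: [0]
STORE_FAST i → i=0. Stack: []
LOAD_FAST i → push 0. Stack: [0]
LOAD_CONST → push 3. Stack: [0, 3]
COMPARE_OP bool(<) → 0 vs 3 = True. Stack: [True]
POP_JUMP_IF_FALSE → pop True; no jump. Stack: []
LOAD_FAST_LOAD_FAST u,c → push 1,1. Stack: [1, 1]
BINARY_OP - → 1 - 1 = 0. Stack: [0]
STORE_FAST u → u=0. Stack: []
LOAD_FAST_LOAD_FAST u,u → push 0,0. Stack: [0, 0]
BINARY_OP * → 0 * 0 = 0. Stack: [0]
STORE_FAST u → u=0. Stack: []
LOAD_FAST i → push 0. Stack: [0]
LOAD_CONST → push 1. Stack: [0, 1]
BINARY_OP + → 0 + 1 = 1. Stack: [1]
STORE_FAST i → i=1. Stack: []
LOAD_FAST i → push 1. Stack: [1]
LOAD_CONST → push 3. Stack: [1, 3]
COMPARE_OP bool(<) → 1 vs 3 = True. Stack: [True]
POP_JUMP_IF_FALSE → pop True; no jump. Stack: []
LOAD_FAST_LOAD_FAST u,c → push 0,1. Stack: [0, 1]
BINARY_OP - → 0 - 1 = -1. Stack: [-1]
STORE_FAST u → u=-1. Stack: []
LOAD_FAST_LOAD_FAST u,u → push -1,-1. Stack: [-1, -1]
BINARY_OP * → -1 * -1 = 1. Stack: [1]
STORE_FAST u → u=1. Stack: []
LOAD_FAST i → push 1. Stack: [1]
LOAD_CONST → push 1. Stack: [1, 1]
BINARY_OP + → 1 + 1 = 2. Stack: [2]
STORE_FAST i → i=2. Stack: []
LOAD_FAST i → push 2. Stack: [2]
LOAD_CONST → push 3. Stack: [2, 3]
COMPARE_OP bool(<) → 2 vs 3 = True. Stack: [True]
POP_JUMP_IF_FALSE → pop True; no jump. Stack: []
LOAD_FAST_LOAD_FAST u,c → push 1,1. Stack: [1, 1]
BINARY_OP - → 1 - 1 = 0. Stack: [0]
STORE_FAST u → u=0. Stack: []
LOAD_FAST_LOAD_FAST u,u → push 0,0. Stack: [0, 0]
BINARY_OP * → 0 * 0 = 0. Stack: [0]
STORE_FAST u → u=0. Stack: []
LOAD_FAST i → push 2. Stack: [2]
LOAD_CONST → push 1. Stack: [2, 1]
BINARY_OP + → 2 + 1 = 3. Stack: [3]
STORE_FAST i → i=3. Stack: []
LOAD_FAST i → push 3. Stack: [3]
LOAD_CONST → push 3. Stack: [3, 3]
COMPARE_OP bool(<) → 3 vs 3 = False. Stack: [False]
POP_JUMP_IF_FALSE → pop False; jump. Stack: []
LOAD_FAST u → push 0. Stack: [0]
RETURN_VALUE → return 0.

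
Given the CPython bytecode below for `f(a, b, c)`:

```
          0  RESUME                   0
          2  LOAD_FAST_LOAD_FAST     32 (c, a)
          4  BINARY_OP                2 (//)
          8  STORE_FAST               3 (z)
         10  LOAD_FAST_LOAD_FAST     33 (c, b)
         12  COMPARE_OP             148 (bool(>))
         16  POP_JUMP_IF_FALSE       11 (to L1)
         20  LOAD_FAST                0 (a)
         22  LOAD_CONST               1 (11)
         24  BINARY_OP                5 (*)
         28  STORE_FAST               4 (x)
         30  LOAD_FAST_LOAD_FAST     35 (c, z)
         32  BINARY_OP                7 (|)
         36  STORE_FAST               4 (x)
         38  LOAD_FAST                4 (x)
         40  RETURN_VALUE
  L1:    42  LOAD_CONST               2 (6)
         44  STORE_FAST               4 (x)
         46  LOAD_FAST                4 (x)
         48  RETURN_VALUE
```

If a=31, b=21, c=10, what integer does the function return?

LOAD_FAST_LOAD_FAST c,a → push 10,31. Stack: [10, 31]
BINARY_OP // → 10 // 31 = 0. Stack: [0]
STORE_FAST z → z=0. Stack: []
LOAD_FAST_LOAD_FAST c,b → push 10,21. Stack: [10, 21]
COMPARE_OP bool(>) → 10 vs 21 = False. Stack: [False]
POP_JUMP_IF_FALSE → pop False; jump. Stack: []
LOAD_CONST → push 6. Stack: [6]
STORE_FAST x → x=6. Stack: []
LOAD_FAST x → push 6. Stack: [6]
RETURN_VALUE → return 6.

6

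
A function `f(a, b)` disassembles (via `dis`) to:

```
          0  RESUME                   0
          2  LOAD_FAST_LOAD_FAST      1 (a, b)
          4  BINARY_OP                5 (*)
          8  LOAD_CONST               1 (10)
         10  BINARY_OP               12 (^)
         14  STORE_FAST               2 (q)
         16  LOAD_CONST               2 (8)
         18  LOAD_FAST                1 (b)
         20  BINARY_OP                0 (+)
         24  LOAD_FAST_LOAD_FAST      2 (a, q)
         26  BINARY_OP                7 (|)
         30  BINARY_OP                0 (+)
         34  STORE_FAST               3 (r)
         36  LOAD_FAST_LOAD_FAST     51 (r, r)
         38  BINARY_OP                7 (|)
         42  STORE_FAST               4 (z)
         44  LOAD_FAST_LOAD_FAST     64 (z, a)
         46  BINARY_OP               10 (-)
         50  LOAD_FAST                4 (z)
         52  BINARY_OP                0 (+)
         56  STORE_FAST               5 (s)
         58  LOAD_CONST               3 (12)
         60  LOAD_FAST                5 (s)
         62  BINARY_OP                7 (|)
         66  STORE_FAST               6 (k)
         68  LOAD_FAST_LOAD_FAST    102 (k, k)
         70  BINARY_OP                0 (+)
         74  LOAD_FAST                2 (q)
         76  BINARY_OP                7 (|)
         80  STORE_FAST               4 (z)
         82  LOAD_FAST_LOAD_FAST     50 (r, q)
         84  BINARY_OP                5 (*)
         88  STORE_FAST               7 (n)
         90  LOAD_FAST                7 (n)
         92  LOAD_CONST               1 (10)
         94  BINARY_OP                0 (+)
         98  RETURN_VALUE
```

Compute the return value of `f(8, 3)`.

LOAD_FAST_LOAD_FAST a,b → push 8,3. Stack: [8, 3]
BINARY_OP * → 8 * 3 = 24. Stack: [24]
LOAD_CONST → push 10. Stack: [24, 10]
BINARY_OP ^ → 24 ^ 10 = 18. Stack: [18]
STORE_FAST q → q=18. Stack: []
LOAD_CONST → push 8. Stack: [8]
LOAD_FAST b → push 3. Stack: [8, 3]
BINARY_OP + → 8 + 3 = 11. Stack: [11]
LOAD_FAST_LOAD_FAST a,q → push 8,18. Stack: [11, 8, 18]
BINARY_OP | → 8 | 18 = 26. Stack: [11, 26]
BINARY_OP + → 11 + 26 = 37. Stack: [37]
STORE_FAST r → r=37. Stack: []
LOAD_FAST_LOAD_FAST r,r → push 37,37. Stack: [37, 37]
BINARY_OP | → 37 | 37 = 37. Stack: [37]
STORE_FAST z → z=37. Stack: []
LOAD_FAST_LOAD_FAST z,a → push 37,8. Stack: [37, 8]
BINARY_OP - → 37 - 8 = 29. Stack: [29]
LOAD_FAST z → push 37. Stack: [29, 37]
BINARY_OP + → 29 + 37 = 66. Stack: [66]
STORE_FAST s → s=66. Stack: []
LOAD_CONST → push 12. Stack: [12]
LOAD_FAST s → push 66. Stack: [12, 66]
BINARY_OP | → 12 | 66 = 78. Stack: [78]
STORE_FAST k → k=78. Stack: []
LOAD_FAST_LOAD_FAST k,k → push 78,78. Stack: [78, 78]
BINARY_OP + → 78 + 78 = 156. Stack: [156]
LOAD_FAST q → push 18. Stack: [156, 18]
BINARY_OP | → 156 | 18 = 158. Stack: [158]
STORE_FAST z → z=158. Stack: []
LOAD_FAST_LOAD_FAST r,q → push 37,18. Stack: [37, 18]
BINARY_OP * → 37 * 18 = 666. Stack: [666]
STORE_FAST n → n=666. Stack: []
LOAD_FAST n → push 666. Stack: [666]
LOAD_CONST → push 10. Stack: [666, 10]
BINARY_OP + → 666 + 10 = 676. Stack: [676]
RETURN_VALUE → return 676.

676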